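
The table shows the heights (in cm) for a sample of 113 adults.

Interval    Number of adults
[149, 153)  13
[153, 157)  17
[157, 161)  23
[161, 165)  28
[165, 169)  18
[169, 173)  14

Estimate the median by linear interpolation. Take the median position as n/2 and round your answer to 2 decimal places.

Cumulative frequencies: 13, 30, 53, 81, 99, 113
n = 113; position = n/2 = 56.5.
This falls in the class [161, 165): L = 161, F = 53, f = 28, h = 4.
Median ≈ 161 + ((56.5 − 53) / 28) × 4 = 161.5000

161.50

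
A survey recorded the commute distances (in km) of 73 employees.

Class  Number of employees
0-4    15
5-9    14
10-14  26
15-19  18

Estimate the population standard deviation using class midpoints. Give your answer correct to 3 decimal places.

Midpoints: 2, 7, 12, 17
n = 73, Σfm = 746, mean = 10.2192
Σfm² = 9692
Σf(m − x̄)² = Σfm² − (Σfm)²/n = 9692 − 746²/73 = 2068.4932
Population variance = 2068.4932 / 73 = 28.3355
Standard deviation = √28.3355 = 5.3231

5.323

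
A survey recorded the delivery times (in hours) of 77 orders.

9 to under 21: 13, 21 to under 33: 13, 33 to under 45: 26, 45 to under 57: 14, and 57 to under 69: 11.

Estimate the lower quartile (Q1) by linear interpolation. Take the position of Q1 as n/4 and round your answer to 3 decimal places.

Cumulative frequencies: 13, 26, 52, 66, 77
n = 77; position = n/4 = 19.25.
This falls in the class 21 to under 33: L = 21, F = 13, f = 13, h = 12.
Lower quartile ≈ 21 + ((19.25 − 13) / 13) × 12 = 26.7692

26.769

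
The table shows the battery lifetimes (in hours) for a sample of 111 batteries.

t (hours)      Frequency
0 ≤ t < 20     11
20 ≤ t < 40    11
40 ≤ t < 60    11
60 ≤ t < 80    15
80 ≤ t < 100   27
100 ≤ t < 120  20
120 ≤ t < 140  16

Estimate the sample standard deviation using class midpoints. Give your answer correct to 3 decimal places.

Midpoints: 10, 30, 50, 70, 90, 110, 130
n = 111, Σfm = 8750, mean = 78.8288
Σfm² = 843100
Σf(m − x̄)² = Σfm² − (Σfm)²/n = 843100 − 8750²/111 = 153347.7477
Sample variance = 153347.7477 / 110 = 1394.0704
Standard deviation = √1394.0704 = 37.3373

37.337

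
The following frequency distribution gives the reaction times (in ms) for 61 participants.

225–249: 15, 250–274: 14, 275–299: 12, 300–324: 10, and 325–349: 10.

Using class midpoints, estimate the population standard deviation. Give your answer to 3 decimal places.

Midpoints: 237, 262, 287, 312, 337
n = 61, Σfm = 17157, mean = 281.2623
Σfm² = 4901109
Σf(m − x̄)² = Σfm² − (Σfm)²/n = 4901109 − 17157²/61 = 75491.8033
Population variance = 75491.8033 / 61 = 1237.5705
Standard deviation = √1237.5705 = 35.1791

35.179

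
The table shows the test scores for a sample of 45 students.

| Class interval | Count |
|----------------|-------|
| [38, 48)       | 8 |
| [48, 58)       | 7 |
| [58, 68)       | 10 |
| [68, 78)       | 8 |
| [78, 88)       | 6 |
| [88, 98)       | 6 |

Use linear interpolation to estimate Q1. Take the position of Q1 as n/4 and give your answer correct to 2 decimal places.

Cumulative frequencies: 8, 15, 25, 33, 39, 45
n = 45; position = n/4 = 11.25.
This falls in the class [48, 58): L = 48, F = 8, f = 7, h = 10.
Lower quartile ≈ 48 + ((11.25 − 8) / 7) × 10 = 52.6429

52.64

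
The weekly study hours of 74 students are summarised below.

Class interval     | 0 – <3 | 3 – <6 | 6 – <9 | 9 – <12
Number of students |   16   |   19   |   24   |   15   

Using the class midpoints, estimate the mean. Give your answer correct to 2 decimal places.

6.04

Midpoints: 1.5, 4.5, 7.5, 10.5
Σfm = 16×1.5 + 19×4.5 + 24×7.5 + 15×10.5 = 447
n = Σf = 74
Mean = 447 / 74 = 6.0405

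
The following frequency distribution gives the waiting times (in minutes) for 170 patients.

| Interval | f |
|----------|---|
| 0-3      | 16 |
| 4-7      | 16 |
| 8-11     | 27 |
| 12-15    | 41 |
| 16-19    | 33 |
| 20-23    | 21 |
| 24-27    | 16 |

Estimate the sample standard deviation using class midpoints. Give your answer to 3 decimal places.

6.842

Midpoints: 1.5, 5.5, 9.5, 13.5, 17.5, 21.5, 25.5
n = 170, Σfm = 2359, mean = 13.8765
Σfm² = 40646.5
Σf(m − x̄)² = Σfm² − (Σfm)²/n = 40646.5 − 2359²/170 = 7911.9059
Sample variance = 7911.9059 / 169 = 46.8160
Standard deviation = √46.8160 = 6.8422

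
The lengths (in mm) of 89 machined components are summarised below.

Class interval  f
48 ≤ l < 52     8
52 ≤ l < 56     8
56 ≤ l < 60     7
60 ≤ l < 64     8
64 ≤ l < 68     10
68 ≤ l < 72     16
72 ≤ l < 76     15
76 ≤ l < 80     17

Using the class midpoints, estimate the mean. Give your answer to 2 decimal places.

66.85

Midpoints: 50, 54, 58, 62, 66, 70, 74, 78
Σfm = 8×50 + 8×54 + 7×58 + 8×62 + 10×66 + 16×70 + 15×74 + 17×78 = 5950
n = Σf = 89
Mean = 5950 / 89 = 66.8539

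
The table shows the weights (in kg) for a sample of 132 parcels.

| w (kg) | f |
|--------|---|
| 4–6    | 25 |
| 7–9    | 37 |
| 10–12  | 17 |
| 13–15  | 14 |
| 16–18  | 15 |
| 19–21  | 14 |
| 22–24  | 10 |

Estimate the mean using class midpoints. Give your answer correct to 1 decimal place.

11.9

Midpoints: 5, 8, 11, 14, 17, 20, 23
Σfm = 25×5 + 37×8 + 17×11 + 14×14 + 15×17 + 14×20 + 10×23 = 1569
n = Σf = 132
Mean = 1569 / 132 = 11.8864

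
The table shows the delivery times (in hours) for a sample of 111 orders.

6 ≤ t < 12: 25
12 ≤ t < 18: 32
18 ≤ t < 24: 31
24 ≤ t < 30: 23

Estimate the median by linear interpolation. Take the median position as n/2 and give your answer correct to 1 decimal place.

Cumulative frequencies: 25, 57, 88, 111
n = 111; position = n/2 = 55.5.
This falls in the class 12 ≤ t < 18: L = 12, F = 25, f = 32, h = 6.
Median ≈ 12 + ((55.5 − 25) / 32) × 6 = 17.7188

17.7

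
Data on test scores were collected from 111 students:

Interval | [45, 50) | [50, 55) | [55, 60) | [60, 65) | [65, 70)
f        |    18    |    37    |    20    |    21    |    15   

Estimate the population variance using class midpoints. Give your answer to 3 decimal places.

Midpoints: 47.5, 52.5, 57.5, 62.5, 67.5
n = 111, Σfm = 6272.5, mean = 56.5090
Σfm² = 359093.75
Σf(m − x̄)² = Σfm² − (Σfm)²/n = 359093.75 − 6272.5²/111 = 4640.9910
Population variance = 4640.9910 / 111 = 41.8107

41.811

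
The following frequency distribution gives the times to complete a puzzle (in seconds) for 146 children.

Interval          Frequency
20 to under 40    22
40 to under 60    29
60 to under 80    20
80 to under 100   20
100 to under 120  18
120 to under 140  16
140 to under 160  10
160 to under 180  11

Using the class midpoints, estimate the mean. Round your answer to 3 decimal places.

Midpoints: 30, 50, 70, 90, 110, 130, 150, 170
Σfm = 22×30 + 29×50 + 20×70 + 20×90 + 18×110 + 16×130 + 10×150 + 11×170 = 12740
n = Σf = 146
Mean = 12740 / 146 = 87.2603

87.260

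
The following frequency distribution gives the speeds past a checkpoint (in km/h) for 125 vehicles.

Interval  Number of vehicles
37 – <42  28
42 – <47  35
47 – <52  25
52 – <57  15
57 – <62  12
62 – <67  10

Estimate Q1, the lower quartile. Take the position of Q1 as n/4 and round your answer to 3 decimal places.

42.464

Cumulative frequencies: 28, 63, 88, 103, 115, 125
n = 125; position = n/4 = 31.25.
This falls in the class 42 – <47: L = 42, F = 28, f = 35, h = 5.
Lower quartile ≈ 42 + ((31.25 − 28) / 35) × 5 = 42.4643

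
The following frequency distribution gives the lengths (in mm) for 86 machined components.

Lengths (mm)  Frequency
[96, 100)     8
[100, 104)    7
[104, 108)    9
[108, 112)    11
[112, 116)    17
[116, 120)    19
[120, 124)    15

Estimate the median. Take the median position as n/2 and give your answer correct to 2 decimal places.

113.88

Cumulative frequencies: 8, 15, 24, 35, 52, 71, 86
n = 86; position = n/2 = 43.
This falls in the class [112, 116): L = 112, F = 35, f = 17, h = 4.
Median ≈ 112 + ((43 − 35) / 17) × 4 = 113.8824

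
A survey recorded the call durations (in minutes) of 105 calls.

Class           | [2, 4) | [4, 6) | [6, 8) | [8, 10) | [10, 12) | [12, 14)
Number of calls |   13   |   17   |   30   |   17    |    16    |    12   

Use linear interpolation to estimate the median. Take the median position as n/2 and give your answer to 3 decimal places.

Cumulative frequencies: 13, 30, 60, 77, 93, 105
n = 105; position = n/2 = 52.5.
This falls in the class [6, 8): L = 6, F = 30, f = 30, h = 2.
Median ≈ 6 + ((52.5 − 30) / 30) × 2 = 7.5000

7.500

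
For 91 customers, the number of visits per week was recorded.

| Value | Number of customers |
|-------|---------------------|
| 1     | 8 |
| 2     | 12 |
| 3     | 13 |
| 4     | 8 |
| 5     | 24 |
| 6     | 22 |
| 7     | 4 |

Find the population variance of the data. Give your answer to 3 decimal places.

3.044

Values: 1, 2, 3, 4, 5, 6, 7
n = 91, Σfx = 383, mean = 4.2088
Σfx² = 1889
Σf(x − x̄)² = Σfx² − (Σfx)²/n = 1889 − 383²/91 = 277.0330
Population variance = 277.0330 / 91 = 3.0443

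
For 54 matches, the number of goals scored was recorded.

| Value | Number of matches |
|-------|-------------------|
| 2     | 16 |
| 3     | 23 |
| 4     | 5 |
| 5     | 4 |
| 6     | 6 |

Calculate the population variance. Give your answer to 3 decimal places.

Values: 2, 3, 4, 5, 6
n = 54, Σfx = 177, mean = 3.2778
Σfx² = 667
Σf(x − x̄)² = Σfx² − (Σfx)²/n = 667 − 177²/54 = 86.8333
Population variance = 86.8333 / 54 = 1.6080

1.608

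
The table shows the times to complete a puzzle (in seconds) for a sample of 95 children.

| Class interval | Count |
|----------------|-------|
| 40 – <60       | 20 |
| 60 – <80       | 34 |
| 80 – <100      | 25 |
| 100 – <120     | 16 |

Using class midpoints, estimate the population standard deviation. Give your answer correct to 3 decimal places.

19.957

Midpoints: 50, 70, 90, 110
n = 95, Σfm = 7390, mean = 77.7895
Σfm² = 612700
Σf(m − x̄)² = Σfm² − (Σfm)²/n = 612700 − 7390²/95 = 37835.7895
Population variance = 37835.7895 / 95 = 398.2715
Standard deviation = √398.2715 = 19.9567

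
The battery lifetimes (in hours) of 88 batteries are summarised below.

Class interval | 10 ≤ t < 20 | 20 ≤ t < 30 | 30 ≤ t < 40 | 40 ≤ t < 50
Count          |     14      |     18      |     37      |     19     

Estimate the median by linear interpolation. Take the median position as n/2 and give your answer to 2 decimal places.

Cumulative frequencies: 14, 32, 69, 88
n = 88; position = n/2 = 44.
This falls in the class 30 ≤ t < 40: L = 30, F = 32, f = 37, h = 10.
Median ≈ 30 + ((44 − 32) / 37) × 10 = 33.2432

33.24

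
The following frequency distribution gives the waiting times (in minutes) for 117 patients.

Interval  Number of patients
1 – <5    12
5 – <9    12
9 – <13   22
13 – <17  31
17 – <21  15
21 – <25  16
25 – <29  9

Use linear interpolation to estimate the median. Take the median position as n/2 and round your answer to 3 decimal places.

Cumulative frequencies: 12, 24, 46, 77, 92, 108, 117
n = 117; position = n/2 = 58.5.
This falls in the class 13 – <17: L = 13, F = 46, f = 31, h = 4.
Median ≈ 13 + ((58.5 − 46) / 31) × 4 = 14.6129

14.613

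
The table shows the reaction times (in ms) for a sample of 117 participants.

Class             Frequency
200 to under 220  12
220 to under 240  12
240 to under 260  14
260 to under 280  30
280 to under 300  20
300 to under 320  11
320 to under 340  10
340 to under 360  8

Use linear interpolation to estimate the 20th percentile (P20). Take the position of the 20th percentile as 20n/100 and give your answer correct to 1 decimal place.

Cumulative frequencies: 12, 24, 38, 68, 88, 99, 109, 117
n = 117; position = 20n/100 = 23.4.
This falls in the class 220 to under 240: L = 220, F = 12, f = 12, h = 20.
20th percentile ≈ 220 + ((23.4 − 12) / 12) × 20 = 239.0000

239.0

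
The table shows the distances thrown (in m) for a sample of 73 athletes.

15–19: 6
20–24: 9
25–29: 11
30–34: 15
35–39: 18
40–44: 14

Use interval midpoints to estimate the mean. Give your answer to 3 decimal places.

31.932

Midpoints: 17, 22, 27, 32, 37, 42
Σfm = 6×17 + 9×22 + 11×27 + 15×32 + 18×37 + 14×42 = 2331
n = Σf = 73
Mean = 2331 / 73 = 31.9315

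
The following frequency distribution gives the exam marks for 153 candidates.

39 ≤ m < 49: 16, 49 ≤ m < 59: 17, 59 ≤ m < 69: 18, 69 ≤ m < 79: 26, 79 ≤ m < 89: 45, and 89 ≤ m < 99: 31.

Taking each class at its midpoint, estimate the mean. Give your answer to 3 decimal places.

Midpoints: 44, 54, 64, 74, 84, 94
Σfm = 16×44 + 17×54 + 18×64 + 26×74 + 45×84 + 31×94 = 11392
n = Σf = 153
Mean = 11392 / 153 = 74.4575

74.458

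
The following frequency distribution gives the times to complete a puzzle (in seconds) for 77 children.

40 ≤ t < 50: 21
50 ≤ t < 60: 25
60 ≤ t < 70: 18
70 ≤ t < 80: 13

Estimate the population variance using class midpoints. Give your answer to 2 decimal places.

109.26

Midpoints: 45, 55, 65, 75
n = 77, Σfm = 4465, mean = 57.9870
Σfm² = 267325
Σf(m − x̄)² = Σfm² − (Σfm)²/n = 267325 − 4465²/77 = 8412.9870
Population variance = 8412.9870 / 77 = 109.2596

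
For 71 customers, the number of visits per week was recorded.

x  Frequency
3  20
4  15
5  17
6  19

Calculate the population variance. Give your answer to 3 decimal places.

Values: 3, 4, 5, 6
n = 71, Σfx = 319, mean = 4.4930
Σfx² = 1529
Σf(x − x̄)² = Σfx² − (Σfx)²/n = 1529 − 319²/71 = 95.7465
Population variance = 95.7465 / 71 = 1.3485

1.349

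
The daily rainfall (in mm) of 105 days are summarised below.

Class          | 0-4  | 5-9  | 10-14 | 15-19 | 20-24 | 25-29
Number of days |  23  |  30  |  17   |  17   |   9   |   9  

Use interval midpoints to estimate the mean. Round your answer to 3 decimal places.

11.333

Midpoints: 2, 7, 12, 17, 22, 27
Σfm = 23×2 + 30×7 + 17×12 + 17×17 + 9×22 + 9×27 = 1190
n = Σf = 105
Mean = 1190 / 105 = 11.3333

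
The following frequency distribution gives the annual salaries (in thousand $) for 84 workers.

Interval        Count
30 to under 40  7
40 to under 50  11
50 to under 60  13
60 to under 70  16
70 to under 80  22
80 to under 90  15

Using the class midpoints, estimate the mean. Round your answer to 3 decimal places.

Midpoints: 35, 45, 55, 65, 75, 85
Σfm = 7×35 + 11×45 + 13×55 + 16×65 + 22×75 + 15×85 = 5420
n = Σf = 84
Mean = 5420 / 84 = 64.5238

64.524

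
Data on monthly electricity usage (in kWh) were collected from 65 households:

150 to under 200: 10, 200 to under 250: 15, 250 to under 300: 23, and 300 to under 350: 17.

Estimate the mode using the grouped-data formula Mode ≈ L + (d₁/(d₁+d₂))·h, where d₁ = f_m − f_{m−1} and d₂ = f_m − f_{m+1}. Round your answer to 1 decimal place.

Modal class: 250 to under 300 (highest frequency 23).
d₁ = 23 − 15 = 8, d₂ = 23 − 17 = 6
Mode ≈ 250 + (8/(8+6)) × 50 = 250 + 28.5714 = 278.5714

278.6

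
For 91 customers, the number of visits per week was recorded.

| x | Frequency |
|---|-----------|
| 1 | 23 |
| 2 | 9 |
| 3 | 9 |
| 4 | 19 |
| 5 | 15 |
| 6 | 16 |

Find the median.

4

Cumulative frequencies: 23, 32, 41, 60, 75, 91
n = 91, so the median is the value in position (n+1)/2 = 46.
Position 46 falls at value 4.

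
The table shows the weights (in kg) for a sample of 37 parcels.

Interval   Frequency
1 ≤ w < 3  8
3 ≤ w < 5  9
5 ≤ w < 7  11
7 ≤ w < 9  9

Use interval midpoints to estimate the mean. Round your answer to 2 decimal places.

Midpoints: 2, 4, 6, 8
Σfm = 8×2 + 9×4 + 11×6 + 9×8 = 190
n = Σf = 37
Mean = 190 / 37 = 5.1351

5.14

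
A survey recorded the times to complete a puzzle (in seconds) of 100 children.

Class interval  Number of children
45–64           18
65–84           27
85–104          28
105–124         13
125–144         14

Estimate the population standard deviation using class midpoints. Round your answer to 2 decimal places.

Midpoints: 54.5, 74.5, 94.5, 114.5, 134.5
n = 100, Σfm = 9010, mean = 90.1000
Σfm² = 877065
Σf(m − x̄)² = Σfm² − (Σfm)²/n = 877065 − 9010²/100 = 65264.0000
Population variance = 65264.0000 / 100 = 652.6400
Standard deviation = √652.6400 = 25.5468

25.55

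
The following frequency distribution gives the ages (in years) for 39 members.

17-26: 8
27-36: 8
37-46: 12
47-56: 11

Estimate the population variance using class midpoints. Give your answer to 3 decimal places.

Midpoints: 21.5, 31.5, 41.5, 51.5
n = 39, Σfm = 1488.5, mean = 38.1667
Σfm² = 61477.75
Σf(m − x̄)² = Σfm² − (Σfm)²/n = 61477.75 − 1488.5²/39 = 4666.6667
Population variance = 4666.6667 / 39 = 119.6581

119.658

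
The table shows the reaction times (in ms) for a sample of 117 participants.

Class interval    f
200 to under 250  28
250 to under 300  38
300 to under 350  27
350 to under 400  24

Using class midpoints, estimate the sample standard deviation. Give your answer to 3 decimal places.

Midpoints: 225, 275, 325, 375
n = 117, Σfm = 34525, mean = 295.0855
Σfm² = 10518125
Σf(m − x̄)² = Σfm² − (Σfm)²/n = 10518125 − 34525²/117 = 330299.1453
Sample variance = 330299.1453 / 116 = 2847.4064
Standard deviation = √2847.4064 = 53.3611

53.361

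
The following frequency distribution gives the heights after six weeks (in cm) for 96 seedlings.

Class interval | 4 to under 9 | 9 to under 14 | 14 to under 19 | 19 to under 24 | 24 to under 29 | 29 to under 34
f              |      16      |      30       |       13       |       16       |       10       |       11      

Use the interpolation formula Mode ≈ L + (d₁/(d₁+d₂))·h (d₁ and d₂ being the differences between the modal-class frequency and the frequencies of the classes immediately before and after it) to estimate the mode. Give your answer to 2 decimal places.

Modal class: 9 to under 14 (highest frequency 30).
d₁ = 30 − 16 = 14, d₂ = 30 − 13 = 17
Mode ≈ 9 + (14/(14+17)) × 5 = 9 + 2.2581 = 11.2581

11.26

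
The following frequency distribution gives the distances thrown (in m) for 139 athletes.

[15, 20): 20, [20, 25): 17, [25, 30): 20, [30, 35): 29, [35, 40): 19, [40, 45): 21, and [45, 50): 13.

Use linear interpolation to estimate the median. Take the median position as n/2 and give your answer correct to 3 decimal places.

Cumulative frequencies: 20, 37, 57, 86, 105, 126, 139
n = 139; position = n/2 = 69.5.
This falls in the class [30, 35): L = 30, F = 57, f = 29, h = 5.
Median ≈ 30 + ((69.5 − 57) / 29) × 5 = 32.1552

32.155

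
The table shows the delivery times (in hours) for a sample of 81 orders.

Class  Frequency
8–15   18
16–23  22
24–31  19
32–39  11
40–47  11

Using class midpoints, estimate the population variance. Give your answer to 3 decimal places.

111.632

Midpoints: 11.5, 19.5, 27.5, 35.5, 43.5
n = 81, Σfm = 2027.5, mean = 25.0309
Σfm² = 59792.25
Σf(m − x̄)² = Σfm² − (Σfm)²/n = 59792.25 − 2027.5²/81 = 9042.1728
Population variance = 9042.1728 / 81 = 111.6318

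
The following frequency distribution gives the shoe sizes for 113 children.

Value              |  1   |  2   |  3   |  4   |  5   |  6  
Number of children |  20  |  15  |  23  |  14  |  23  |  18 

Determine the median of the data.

3

Cumulative frequencies: 20, 35, 58, 72, 95, 113
n = 113, so the median is the value in position (n+1)/2 = 57.
Position 57 falls at value 3.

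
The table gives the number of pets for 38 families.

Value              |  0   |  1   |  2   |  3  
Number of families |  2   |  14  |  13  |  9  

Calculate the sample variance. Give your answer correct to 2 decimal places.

Values: 0, 1, 2, 3
n = 38, Σfx = 67, mean = 1.7632
Σfx² = 147
Σf(x − x̄)² = Σfx² − (Σfx)²/n = 147 − 67²/38 = 28.8684
Sample variance = 28.8684 / 37 = 0.7802

0.78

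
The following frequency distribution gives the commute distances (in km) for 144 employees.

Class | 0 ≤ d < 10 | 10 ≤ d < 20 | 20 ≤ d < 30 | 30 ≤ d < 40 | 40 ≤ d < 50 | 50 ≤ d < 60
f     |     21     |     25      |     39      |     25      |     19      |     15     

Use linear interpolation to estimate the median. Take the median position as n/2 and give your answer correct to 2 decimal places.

Cumulative frequencies: 21, 46, 85, 110, 129, 144
n = 144; position = n/2 = 72.
This falls in the class 20 ≤ d < 30: L = 20, F = 46, f = 39, h = 10.
Median ≈ 20 + ((72 − 46) / 39) × 10 = 26.6667

26.67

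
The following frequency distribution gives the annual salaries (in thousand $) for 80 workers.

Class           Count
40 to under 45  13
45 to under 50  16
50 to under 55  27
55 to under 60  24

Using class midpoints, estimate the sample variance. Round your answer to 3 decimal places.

Midpoints: 42.5, 47.5, 52.5, 57.5
n = 80, Σfm = 4110, mean = 51.3750
Σfm² = 213350
Σf(m − x̄)² = Σfm² − (Σfm)²/n = 213350 − 4110²/80 = 2198.7500
Sample variance = 2198.7500 / 79 = 27.8323

27.832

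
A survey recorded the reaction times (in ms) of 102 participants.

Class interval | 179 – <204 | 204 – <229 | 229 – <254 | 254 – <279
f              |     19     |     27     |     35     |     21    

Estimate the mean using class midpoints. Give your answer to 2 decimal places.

Midpoints: 191.5, 216.5, 241.5, 266.5
Σfm = 19×191.5 + 27×216.5 + 35×241.5 + 21×266.5 = 23533
n = Σf = 102
Mean = 23533 / 102 = 230.7157

230.72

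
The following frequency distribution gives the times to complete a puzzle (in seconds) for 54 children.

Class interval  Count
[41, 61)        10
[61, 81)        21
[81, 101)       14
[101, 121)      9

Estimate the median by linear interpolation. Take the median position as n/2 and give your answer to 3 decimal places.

Cumulative frequencies: 10, 31, 45, 54
n = 54; position = n/2 = 27.
This falls in the class [61, 81): L = 61, F = 10, f = 21, h = 20.
Median ≈ 61 + ((27 − 10) / 21) × 20 = 77.1905

77.190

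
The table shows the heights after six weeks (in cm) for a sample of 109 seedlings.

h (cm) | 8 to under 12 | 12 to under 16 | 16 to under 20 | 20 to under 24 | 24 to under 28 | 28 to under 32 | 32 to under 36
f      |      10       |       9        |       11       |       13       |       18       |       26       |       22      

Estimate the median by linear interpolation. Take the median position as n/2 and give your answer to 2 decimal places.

26.56

Cumulative frequencies: 10, 19, 30, 43, 61, 87, 109
n = 109; position = n/2 = 54.5.
This falls in the class 24 to under 28: L = 24, F = 43, f = 18, h = 4.
Median ≈ 24 + ((54.5 − 43) / 18) × 4 = 26.5556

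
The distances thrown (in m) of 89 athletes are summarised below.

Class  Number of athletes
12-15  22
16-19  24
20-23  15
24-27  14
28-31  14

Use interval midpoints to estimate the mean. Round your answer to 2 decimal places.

Midpoints: 13.5, 17.5, 21.5, 25.5, 29.5
Σfm = 22×13.5 + 24×17.5 + 15×21.5 + 14×25.5 + 14×29.5 = 1809.5
n = Σf = 89
Mean = 1809.5 / 89 = 20.3315

20.33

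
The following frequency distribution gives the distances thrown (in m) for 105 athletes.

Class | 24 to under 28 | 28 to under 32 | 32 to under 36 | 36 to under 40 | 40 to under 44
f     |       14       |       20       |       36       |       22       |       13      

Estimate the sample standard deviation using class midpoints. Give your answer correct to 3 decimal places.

Midpoints: 26, 30, 34, 38, 42
n = 105, Σfm = 3570, mean = 34.0000
Σfm² = 123780
Σf(m − x̄)² = Σfm² − (Σfm)²/n = 123780 − 3570²/105 = 2400.0000
Sample variance = 2400.0000 / 104 = 23.0769
Standard deviation = √23.0769 = 4.8038

4.804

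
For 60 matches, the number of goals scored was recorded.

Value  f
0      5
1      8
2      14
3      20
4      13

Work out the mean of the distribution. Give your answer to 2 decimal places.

Values: 0, 1, 2, 3, 4
Σfx = 5×0 + 8×1 + 14×2 + 20×3 + 13×4 = 148
n = Σf = 60
Mean = 148 / 60 = 2.4667

2.47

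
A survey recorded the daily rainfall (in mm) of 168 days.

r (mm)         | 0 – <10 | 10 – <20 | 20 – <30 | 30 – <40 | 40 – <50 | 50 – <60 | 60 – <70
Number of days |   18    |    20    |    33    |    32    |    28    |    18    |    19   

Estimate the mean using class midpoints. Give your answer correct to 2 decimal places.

34.64

Midpoints: 5, 15, 25, 35, 45, 55, 65
Σfm = 18×5 + 20×15 + 33×25 + 32×35 + 28×45 + 18×55 + 19×65 = 5820
n = Σf = 168
Mean = 5820 / 168 = 34.6429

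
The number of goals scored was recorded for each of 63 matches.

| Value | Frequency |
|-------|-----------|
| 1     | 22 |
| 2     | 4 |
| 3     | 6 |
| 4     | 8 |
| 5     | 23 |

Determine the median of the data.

Cumulative frequencies: 22, 26, 32, 40, 63
n = 63, so the median is the value in position (n+1)/2 = 32.
Position 32 falls at value 3.

3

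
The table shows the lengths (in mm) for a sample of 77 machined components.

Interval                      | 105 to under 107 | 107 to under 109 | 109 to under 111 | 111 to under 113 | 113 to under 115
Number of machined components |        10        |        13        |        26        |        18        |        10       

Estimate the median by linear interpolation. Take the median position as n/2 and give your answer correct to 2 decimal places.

Cumulative frequencies: 10, 23, 49, 67, 77
n = 77; position = n/2 = 38.5.
This falls in the class 109 to under 111: L = 109, F = 23, f = 26, h = 2.
Median ≈ 109 + ((38.5 − 23) / 26) × 2 = 110.1923

110.19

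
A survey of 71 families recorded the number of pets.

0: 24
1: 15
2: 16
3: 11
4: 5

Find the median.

Cumulative frequencies: 24, 39, 55, 66, 71
n = 71, so the median is the value in position (n+1)/2 = 36.
Position 36 falls at value 1.

1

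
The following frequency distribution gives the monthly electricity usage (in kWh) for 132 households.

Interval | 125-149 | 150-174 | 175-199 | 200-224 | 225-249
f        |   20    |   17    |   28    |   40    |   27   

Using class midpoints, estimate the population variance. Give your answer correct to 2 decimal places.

1110.93

Midpoints: 137, 162, 187, 212, 237
n = 132, Σfm = 25609, mean = 194.0076
Σfm² = 5114983
Σf(m − x̄)² = Σfm² − (Σfm)²/n = 5114983 − 25609²/132 = 146642.9924
Population variance = 146642.9924 / 132 = 1110.9318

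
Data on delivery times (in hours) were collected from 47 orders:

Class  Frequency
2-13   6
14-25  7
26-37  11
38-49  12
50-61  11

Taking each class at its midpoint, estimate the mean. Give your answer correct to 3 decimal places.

35.330

Midpoints: 7.5, 19.5, 31.5, 43.5, 55.5
Σfm = 6×7.5 + 7×19.5 + 11×31.5 + 12×43.5 + 11×55.5 = 1660.5
n = Σf = 47
Mean = 1660.5 / 47 = 35.3298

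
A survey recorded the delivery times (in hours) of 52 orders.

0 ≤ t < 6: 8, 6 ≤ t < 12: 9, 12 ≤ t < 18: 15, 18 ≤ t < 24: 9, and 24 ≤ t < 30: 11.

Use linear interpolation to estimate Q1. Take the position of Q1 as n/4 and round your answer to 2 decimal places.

9.33

Cumulative frequencies: 8, 17, 32, 41, 52
n = 52; position = n/4 = 13.
This falls in the class 6 ≤ t < 12: L = 6, F = 8, f = 9, h = 6.
Lower quartile ≈ 6 + ((13 − 8) / 9) × 6 = 9.3333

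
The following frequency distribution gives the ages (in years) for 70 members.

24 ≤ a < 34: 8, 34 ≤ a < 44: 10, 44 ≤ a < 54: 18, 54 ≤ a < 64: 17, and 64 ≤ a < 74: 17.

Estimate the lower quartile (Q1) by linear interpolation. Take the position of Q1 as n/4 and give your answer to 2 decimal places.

Cumulative frequencies: 8, 18, 36, 53, 70
n = 70; position = n/4 = 17.5.
This falls in the class 34 ≤ a < 44: L = 34, F = 8, f = 10, h = 10.
Lower quartile ≈ 34 + ((17.5 − 8) / 10) × 10 = 43.5000

43.50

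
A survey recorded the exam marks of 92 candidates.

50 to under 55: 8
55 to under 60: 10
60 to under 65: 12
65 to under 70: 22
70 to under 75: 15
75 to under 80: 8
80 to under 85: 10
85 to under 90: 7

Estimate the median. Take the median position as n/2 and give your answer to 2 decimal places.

Cumulative frequencies: 8, 18, 30, 52, 67, 75, 85, 92
n = 92; position = n/2 = 46.
This falls in the class 65 to under 70: L = 65, F = 30, f = 22, h = 5.
Median ≈ 65 + ((46 − 30) / 22) × 5 = 68.6364

68.64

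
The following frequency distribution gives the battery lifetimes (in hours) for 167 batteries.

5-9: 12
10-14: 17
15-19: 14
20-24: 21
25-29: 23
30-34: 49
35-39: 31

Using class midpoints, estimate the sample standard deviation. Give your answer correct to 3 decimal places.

Midpoints: 7, 12, 17, 22, 27, 32, 37
n = 167, Σfm = 4324, mean = 25.8922
Σfm² = 126628
Σf(m − x̄)² = Σfm² − (Σfm)²/n = 126628 − 4324²/167 = 14670.0599
Sample variance = 14670.0599 / 166 = 88.3739
Standard deviation = √88.3739 = 9.4007

9.401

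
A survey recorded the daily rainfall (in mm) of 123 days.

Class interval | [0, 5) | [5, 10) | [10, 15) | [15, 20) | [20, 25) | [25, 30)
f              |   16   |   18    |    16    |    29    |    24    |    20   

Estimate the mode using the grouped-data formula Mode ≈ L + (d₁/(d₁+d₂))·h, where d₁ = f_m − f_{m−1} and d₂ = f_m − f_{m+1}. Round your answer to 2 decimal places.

18.61

Modal class: [15, 20) (highest frequency 29).
d₁ = 29 − 16 = 13, d₂ = 29 − 24 = 5
Mode ≈ 15 + (13/(13+5)) × 5 = 15 + 3.6111 = 18.6111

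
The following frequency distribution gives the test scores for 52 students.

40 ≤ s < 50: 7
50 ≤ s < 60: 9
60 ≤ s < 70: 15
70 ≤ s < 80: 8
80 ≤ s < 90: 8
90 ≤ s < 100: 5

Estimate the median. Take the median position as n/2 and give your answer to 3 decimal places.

Cumulative frequencies: 7, 16, 31, 39, 47, 52
n = 52; position = n/2 = 26.
This falls in the class 60 ≤ s < 70: L = 60, F = 16, f = 15, h = 10.
Median ≈ 60 + ((26 − 16) / 15) × 10 = 66.6667

66.667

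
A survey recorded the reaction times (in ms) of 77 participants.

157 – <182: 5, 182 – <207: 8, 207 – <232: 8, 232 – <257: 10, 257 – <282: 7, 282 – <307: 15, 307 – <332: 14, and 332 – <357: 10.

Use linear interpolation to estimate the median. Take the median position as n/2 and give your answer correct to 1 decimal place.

282.8

Cumulative frequencies: 5, 13, 21, 31, 38, 53, 67, 77
n = 77; position = n/2 = 38.5.
This falls in the class 282 – <307: L = 282, F = 38, f = 15, h = 25.
Median ≈ 282 + ((38.5 − 38) / 15) × 25 = 282.8333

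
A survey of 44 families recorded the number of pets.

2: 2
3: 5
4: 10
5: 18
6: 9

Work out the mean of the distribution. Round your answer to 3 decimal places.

4.614

Values: 2, 3, 4, 5, 6
Σfx = 2×2 + 5×3 + 10×4 + 18×5 + 9×6 = 203
n = Σf = 44
Mean = 203 / 44 = 4.6136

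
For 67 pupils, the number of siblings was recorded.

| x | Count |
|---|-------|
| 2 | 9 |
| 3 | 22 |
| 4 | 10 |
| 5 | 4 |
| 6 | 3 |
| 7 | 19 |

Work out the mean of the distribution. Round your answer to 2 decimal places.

4.40

Values: 2, 3, 4, 5, 6, 7
Σfx = 9×2 + 22×3 + 10×4 + 4×5 + 3×6 + 19×7 = 295
n = Σf = 67
Mean = 295 / 67 = 4.4030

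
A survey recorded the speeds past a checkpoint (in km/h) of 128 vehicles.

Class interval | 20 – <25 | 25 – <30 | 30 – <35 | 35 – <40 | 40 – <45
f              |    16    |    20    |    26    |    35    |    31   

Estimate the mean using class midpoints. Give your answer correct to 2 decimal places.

34.26

Midpoints: 22.5, 27.5, 32.5, 37.5, 42.5
Σfm = 16×22.5 + 20×27.5 + 26×32.5 + 35×37.5 + 31×42.5 = 4385
n = Σf = 128
Mean = 4385 / 128 = 34.2578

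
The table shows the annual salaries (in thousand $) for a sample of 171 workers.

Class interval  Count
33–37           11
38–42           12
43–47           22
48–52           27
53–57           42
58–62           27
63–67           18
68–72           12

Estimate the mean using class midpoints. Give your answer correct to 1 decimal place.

53.5

Midpoints: 35, 40, 45, 50, 55, 60, 65, 70
Σfm = 11×35 + 12×40 + 22×45 + 27×50 + 42×55 + 27×60 + 18×65 + 12×70 = 9145
n = Σf = 171
Mean = 9145 / 171 = 53.4795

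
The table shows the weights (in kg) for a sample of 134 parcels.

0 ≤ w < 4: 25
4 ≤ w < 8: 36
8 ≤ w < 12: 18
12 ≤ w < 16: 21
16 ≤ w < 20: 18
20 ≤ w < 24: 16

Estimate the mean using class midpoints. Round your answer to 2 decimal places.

10.57

Midpoints: 2, 6, 10, 14, 18, 22
Σfm = 25×2 + 36×6 + 18×10 + 21×14 + 18×18 + 16×22 = 1416
n = Σf = 134
Mean = 1416 / 134 = 10.5672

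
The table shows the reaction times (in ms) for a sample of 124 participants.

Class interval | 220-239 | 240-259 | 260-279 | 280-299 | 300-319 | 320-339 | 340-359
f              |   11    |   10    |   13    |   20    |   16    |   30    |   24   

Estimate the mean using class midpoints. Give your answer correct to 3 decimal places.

Midpoints: 229.5, 249.5, 269.5, 289.5, 309.5, 329.5, 349.5
Σfm = 11×229.5 + 10×249.5 + 13×269.5 + 20×289.5 + 16×309.5 + 30×329.5 + 24×349.5 = 37538
n = Σf = 124
Mean = 37538 / 124 = 302.7258

302.726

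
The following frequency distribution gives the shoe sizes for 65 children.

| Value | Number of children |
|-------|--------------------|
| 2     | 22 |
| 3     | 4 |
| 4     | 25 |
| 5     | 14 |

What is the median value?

4

Cumulative frequencies: 22, 26, 51, 65
n = 65, so the median is the value in position (n+1)/2 = 33.
Position 33 falls at value 4.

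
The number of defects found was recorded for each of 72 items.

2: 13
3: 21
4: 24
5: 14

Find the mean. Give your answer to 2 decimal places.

Values: 2, 3, 4, 5
Σfx = 13×2 + 21×3 + 24×4 + 14×5 = 255
n = Σf = 72
Mean = 255 / 72 = 3.5417

3.54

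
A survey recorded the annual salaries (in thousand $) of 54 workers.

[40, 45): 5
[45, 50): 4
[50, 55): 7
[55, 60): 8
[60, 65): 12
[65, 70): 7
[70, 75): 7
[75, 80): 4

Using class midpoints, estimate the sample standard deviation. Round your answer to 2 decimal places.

Midpoints: 42.5, 47.5, 52.5, 57.5, 62.5, 67.5, 72.5, 77.5
n = 54, Σfm = 3270, mean = 60.5556
Σfm² = 203387.5
Σf(m − x̄)² = Σfm² − (Σfm)²/n = 203387.5 − 3270²/54 = 5370.8333
Sample variance = 5370.8333 / 53 = 101.3365
Standard deviation = √101.3365 = 10.0666

10.07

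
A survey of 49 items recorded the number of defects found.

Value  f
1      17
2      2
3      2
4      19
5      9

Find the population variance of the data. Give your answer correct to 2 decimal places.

2.55

Values: 1, 2, 3, 4, 5
n = 49, Σfx = 148, mean = 3.0204
Σfx² = 572
Σf(x − x̄)² = Σfx² − (Σfx)²/n = 572 − 148²/49 = 124.9796
Population variance = 124.9796 / 49 = 2.5506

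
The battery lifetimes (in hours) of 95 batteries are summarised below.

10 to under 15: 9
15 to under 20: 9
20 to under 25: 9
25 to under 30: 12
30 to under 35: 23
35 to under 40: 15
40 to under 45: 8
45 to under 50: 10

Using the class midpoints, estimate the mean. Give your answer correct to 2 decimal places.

Midpoints: 12.5, 17.5, 22.5, 27.5, 32.5, 37.5, 42.5, 47.5
Σfm = 9×12.5 + 9×17.5 + 9×22.5 + 12×27.5 + 23×32.5 + 15×37.5 + 8×42.5 + 10×47.5 = 2927.5
n = Σf = 95
Mean = 2927.5 / 95 = 30.8158

30.82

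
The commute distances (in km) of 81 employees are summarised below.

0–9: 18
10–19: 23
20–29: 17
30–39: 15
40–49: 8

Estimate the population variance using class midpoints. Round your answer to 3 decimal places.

Midpoints: 4.5, 14.5, 24.5, 34.5, 44.5
n = 81, Σfm = 1704.5, mean = 21.0432
Σfm² = 49100.25
Σf(m − x̄)² = Σfm² − (Σfm)²/n = 49100.25 − 1704.5²/81 = 13232.0988
Population variance = 13232.0988 / 81 = 163.3592

163.359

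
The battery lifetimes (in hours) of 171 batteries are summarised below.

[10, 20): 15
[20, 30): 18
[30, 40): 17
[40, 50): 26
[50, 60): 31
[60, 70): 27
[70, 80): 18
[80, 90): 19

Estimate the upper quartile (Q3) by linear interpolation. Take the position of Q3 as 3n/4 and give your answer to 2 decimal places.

Cumulative frequencies: 15, 33, 50, 76, 107, 134, 152, 171
n = 171; position = 3n/4 = 128.25.
This falls in the class [60, 70): L = 60, F = 107, f = 27, h = 10.
Upper quartile ≈ 60 + ((128.25 − 107) / 27) × 10 = 67.8704

67.87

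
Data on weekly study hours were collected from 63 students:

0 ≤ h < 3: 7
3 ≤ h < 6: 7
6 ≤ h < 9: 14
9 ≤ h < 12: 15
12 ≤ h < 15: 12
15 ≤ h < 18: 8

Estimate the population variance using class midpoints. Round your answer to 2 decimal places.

20.29

Midpoints: 1.5, 4.5, 7.5, 10.5, 13.5, 16.5
n = 63, Σfm = 598.5, mean = 9.5000
Σfm² = 6963.75
Σf(m − x̄)² = Σfm² − (Σfm)²/n = 6963.75 − 598.5²/63 = 1278.0000
Population variance = 1278.0000 / 63 = 20.2857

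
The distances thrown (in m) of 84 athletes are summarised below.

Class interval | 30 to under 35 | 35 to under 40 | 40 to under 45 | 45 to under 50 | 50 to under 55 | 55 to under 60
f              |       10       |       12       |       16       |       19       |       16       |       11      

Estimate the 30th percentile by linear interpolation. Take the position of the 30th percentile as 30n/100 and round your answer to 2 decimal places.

Cumulative frequencies: 10, 22, 38, 57, 73, 84
n = 84; position = 30n/100 = 25.2.
This falls in the class 40 to under 45: L = 40, F = 22, f = 16, h = 5.
30th percentile ≈ 40 + ((25.2 − 22) / 16) × 5 = 41.0000

41.00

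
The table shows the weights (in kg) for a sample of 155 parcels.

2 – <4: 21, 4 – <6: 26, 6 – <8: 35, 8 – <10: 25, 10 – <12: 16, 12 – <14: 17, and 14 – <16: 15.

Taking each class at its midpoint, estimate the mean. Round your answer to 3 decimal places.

Midpoints: 3, 5, 7, 9, 11, 13, 15
Σfm = 21×3 + 26×5 + 35×7 + 25×9 + 16×11 + 17×13 + 15×15 = 1285
n = Σf = 155
Mean = 1285 / 155 = 8.2903

8.290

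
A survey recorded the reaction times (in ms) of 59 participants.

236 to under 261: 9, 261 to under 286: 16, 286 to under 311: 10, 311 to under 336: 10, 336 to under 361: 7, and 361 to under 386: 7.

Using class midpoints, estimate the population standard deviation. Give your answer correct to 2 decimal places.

Midpoints: 248.5, 273.5, 298.5, 323.5, 348.5, 373.5
n = 59, Σfm = 17886.5, mean = 303.1610
Σfm² = 5516832.75
Σf(m − x̄)² = Σfm² − (Σfm)²/n = 5516832.75 − 17886.5²/59 = 94343.2203
Population variance = 94343.2203 / 59 = 1599.0376
Standard deviation = √1599.0376 = 39.9880

39.99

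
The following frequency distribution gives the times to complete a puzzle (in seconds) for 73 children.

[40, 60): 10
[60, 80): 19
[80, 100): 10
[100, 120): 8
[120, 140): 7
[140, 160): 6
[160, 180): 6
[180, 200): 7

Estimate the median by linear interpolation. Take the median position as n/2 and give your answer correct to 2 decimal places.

Cumulative frequencies: 10, 29, 39, 47, 54, 60, 66, 73
n = 73; position = n/2 = 36.5.
This falls in the class [80, 100): L = 80, F = 29, f = 10, h = 20.
Median ≈ 80 + ((36.5 − 29) / 10) × 20 = 95.0000

95.00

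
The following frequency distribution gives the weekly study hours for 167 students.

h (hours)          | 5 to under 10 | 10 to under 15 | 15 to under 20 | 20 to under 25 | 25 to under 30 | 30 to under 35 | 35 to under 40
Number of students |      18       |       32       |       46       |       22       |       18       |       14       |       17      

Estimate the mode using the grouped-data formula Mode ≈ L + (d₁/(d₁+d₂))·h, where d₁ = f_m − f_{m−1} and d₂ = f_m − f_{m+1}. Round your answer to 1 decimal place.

Modal class: 15 to under 20 (highest frequency 46).
d₁ = 46 − 32 = 14, d₂ = 46 − 22 = 24
Mode ≈ 15 + (14/(14+24)) × 5 = 15 + 1.8421 = 16.8421

16.8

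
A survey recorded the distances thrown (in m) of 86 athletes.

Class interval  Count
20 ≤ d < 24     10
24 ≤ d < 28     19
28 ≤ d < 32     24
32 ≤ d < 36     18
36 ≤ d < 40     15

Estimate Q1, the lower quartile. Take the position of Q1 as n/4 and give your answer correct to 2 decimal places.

Cumulative frequencies: 10, 29, 53, 71, 86
n = 86; position = n/4 = 21.5.
This falls in the class 24 ≤ d < 28: L = 24, F = 10, f = 19, h = 4.
Lower quartile ≈ 24 + ((21.5 − 10) / 19) × 4 = 26.4211

26.42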